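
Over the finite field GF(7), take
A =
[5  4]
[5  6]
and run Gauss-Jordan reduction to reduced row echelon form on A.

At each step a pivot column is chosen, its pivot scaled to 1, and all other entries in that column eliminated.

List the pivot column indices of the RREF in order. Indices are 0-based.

pivot(0,0)=5: scale R0 → (1, 5)
  clear (1,0): R1 −= (5)R0 → (0, 2)
pivot(1,1)=2: scale R1 → (0, 1)
  clear (0,1): R0 −= (5)R1 → (1, 0)

pivot columns: 0, 1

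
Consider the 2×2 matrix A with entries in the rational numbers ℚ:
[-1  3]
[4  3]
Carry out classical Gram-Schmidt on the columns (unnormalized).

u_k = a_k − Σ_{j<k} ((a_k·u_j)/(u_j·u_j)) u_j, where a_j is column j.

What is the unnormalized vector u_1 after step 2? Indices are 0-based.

u_1 = (60/17, 15/17)

Step 1: u_0 = a_0 = (-1, 4).
Step 2: u_1 = a_1 − (9/17)·u_0 = (60/17, 15/17).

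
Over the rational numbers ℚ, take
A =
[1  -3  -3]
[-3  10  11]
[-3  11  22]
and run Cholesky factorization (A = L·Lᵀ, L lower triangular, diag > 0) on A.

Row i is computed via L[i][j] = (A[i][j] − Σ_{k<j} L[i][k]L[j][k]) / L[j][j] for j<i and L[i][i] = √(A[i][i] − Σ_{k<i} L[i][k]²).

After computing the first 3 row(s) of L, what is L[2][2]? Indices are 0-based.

L[2][2] = 3

Step 1: L[0][0] = √(1) = 1.
  L[1][0] = (-3) / L[0][0] = -3.
Step 2: L[1][1] = √(1) = 1.
  L[2][0] = (-3) / L[0][0] = -3.
  L[2][1] = (2) / L[1][1] = 2.
Step 3: L[2][2] = √(9) = 3.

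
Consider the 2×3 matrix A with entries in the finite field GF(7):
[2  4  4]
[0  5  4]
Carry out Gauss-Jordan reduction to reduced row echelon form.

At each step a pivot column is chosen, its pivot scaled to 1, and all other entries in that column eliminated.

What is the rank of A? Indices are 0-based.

rank = 2

step 1: normalize row 0 (÷2) = (1, 2, 2)
step 2: normalize row 1 (÷5) = (0, 1, 5)
  row 0: subtract 2×row1 = (1, 0, 6)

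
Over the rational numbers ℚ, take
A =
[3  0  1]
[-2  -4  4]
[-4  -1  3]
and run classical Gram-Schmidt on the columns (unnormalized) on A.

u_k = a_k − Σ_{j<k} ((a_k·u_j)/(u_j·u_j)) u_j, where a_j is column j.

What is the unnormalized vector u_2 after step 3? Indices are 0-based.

u_2 = (532/349, -114/349, 456/349)

Step 1: u_0 = a_0 = (3, -2, -4).
Step 2: u_1 = a_1 − (12/29)·u_0 = (-36/29, -92/29, 19/29).
Step 3: u_2 = a_2 − (-17/29)·u_0 − (-347/349)·u_1 = (532/349, -114/349, 456/349).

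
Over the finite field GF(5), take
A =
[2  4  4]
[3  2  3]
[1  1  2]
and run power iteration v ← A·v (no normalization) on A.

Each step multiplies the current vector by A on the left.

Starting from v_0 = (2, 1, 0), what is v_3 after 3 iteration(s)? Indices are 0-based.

v_0 = (2, 1, 0).
v_1 = A·v_0 = (3, 3, 3).
v_2 = A·v_1 = (0, 4, 2).
v_3 = A·v_2 = (4, 4, 3).

v_3 = (4, 4, 3)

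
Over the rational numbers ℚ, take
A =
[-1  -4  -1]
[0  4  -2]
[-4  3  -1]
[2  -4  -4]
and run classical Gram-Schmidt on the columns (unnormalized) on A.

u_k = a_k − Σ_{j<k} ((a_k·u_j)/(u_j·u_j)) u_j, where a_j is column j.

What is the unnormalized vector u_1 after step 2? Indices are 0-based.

u_1 = (-100/21, 4, -1/21, -52/21)

Step 1: u_0 = a_0 = (-1, 0, -4, 2).
Step 2: u_1 = a_1 − (-16/21)·u_0 = (-100/21, 4, -1/21, -52/21).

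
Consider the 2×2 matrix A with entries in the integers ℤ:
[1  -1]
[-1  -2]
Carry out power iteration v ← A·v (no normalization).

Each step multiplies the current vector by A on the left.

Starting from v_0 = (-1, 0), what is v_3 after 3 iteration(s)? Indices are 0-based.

v_0 = (-1, 0).
v_1 = A·v_0 = (-1, 1).
v_2 = A·v_1 = (-2, -1).
v_3 = A·v_2 = (-1, 4).

v_3 = (-1, 4)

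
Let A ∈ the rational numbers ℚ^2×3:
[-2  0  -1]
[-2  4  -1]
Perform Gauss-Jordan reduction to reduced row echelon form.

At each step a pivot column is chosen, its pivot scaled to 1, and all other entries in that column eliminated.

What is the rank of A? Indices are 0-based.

rank = 2

[1] R0 /= -2  ⇒  (1, 0, 1/2)
     R1 -= -2·R0  ⇒  (0, 4, 0)
[2] R1 /= 4  ⇒  (0, 1, 0)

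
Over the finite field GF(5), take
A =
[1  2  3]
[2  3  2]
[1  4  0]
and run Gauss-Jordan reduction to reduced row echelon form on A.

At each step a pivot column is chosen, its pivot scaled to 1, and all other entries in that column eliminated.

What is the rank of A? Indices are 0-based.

step 1: normalize row 0 (÷1) = (1, 2, 3)
  row 1: subtract 2×row0 = (0, 4, 1)
  row 2: subtract 1×row0 = (0, 2, 2)
step 2: normalize row 1 (÷4) = (0, 1, 4)
  row 0: subtract 2×row1 = (1, 0, 0)
  row 2: subtract 2×row1 = (0, 0, 4)
step 3: normalize row 2 (÷4) = (0, 0, 1)
  row 1: subtract 4×row2 = (0, 1, 0)

rank = 3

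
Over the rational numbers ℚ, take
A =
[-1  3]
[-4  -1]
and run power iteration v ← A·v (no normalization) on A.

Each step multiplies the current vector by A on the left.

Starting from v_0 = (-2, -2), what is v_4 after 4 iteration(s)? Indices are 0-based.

v_4 = (-410, 206)

v_0 = (-2, -2).
v_1 = A·v_0 = (-4, 10).
v_2 = A·v_1 = (34, 6).
v_3 = A·v_2 = (-16, -142).
v_4 = A·v_3 = (-410, 206).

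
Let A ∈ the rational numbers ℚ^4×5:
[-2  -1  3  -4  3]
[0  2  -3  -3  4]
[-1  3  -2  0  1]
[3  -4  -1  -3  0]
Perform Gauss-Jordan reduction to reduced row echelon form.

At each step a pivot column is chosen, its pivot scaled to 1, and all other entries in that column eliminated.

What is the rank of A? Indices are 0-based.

rank = 4

[1] R0 /= -2  ⇒  (1, 1/2, -3/2, 2, -3/2)
     R2 -= -1·R0  ⇒  (0, 7/2, -7/2, 2, -1/2)
     R3 -= 3·R0  ⇒  (0, -11/2, 7/2, -9, 9/2)
[2] R1 /= 2  ⇒  (0, 1, -3/2, -3/2, 2)
     R0 -= 1/2·R1  ⇒  (1, 0, -3/4, 11/4, -5/2)
     R2 -= 7/2·R1  ⇒  (0, 0, 7/4, 29/4, -15/2)
     R3 -= -11/2·R1  ⇒  (0, 0, -19/4, -69/4, 31/2)
[3] R2 /= 7/4  ⇒  (0, 0, 1, 29/7, -30/7)
     R0 -= -3/4·R2  ⇒  (1, 0, 0, 41/7, -40/7)
     R1 -= -3/2·R2  ⇒  (0, 1, 0, 33/7, -31/7)
     R3 -= -19/4·R2  ⇒  (0, 0, 0, 17/7, -34/7)
[4] R3 /= 17/7  ⇒  (0, 0, 0, 1, -2)
     R0 -= 41/7·R3  ⇒  (1, 0, 0, 0, 6)
     R1 -= 33/7·R3  ⇒  (0, 1, 0, 0, 5)
     R2 -= 29/7·R3  ⇒  (0, 0, 1, 0, 4)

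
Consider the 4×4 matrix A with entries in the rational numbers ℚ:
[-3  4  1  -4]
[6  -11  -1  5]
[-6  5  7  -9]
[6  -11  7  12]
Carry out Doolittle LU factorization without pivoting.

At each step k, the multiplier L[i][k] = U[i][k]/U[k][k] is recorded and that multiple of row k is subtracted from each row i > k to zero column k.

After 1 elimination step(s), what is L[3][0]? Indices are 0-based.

Step 1: pivot at (0,0) is -3.
  row1 ← row1 − (-2)·row0  ⇒  L[1][0]=-2, U row1=(0, -3, 1, -3)
  row2 ← row2 − (2)·row0  ⇒  L[2][0]=2, U row2=(0, -3, 5, -1)
  row3 ← row3 − (-2)·row0  ⇒  L[3][0]=-2, U row3=(0, -3, 9, 4)

L[3][0] = -2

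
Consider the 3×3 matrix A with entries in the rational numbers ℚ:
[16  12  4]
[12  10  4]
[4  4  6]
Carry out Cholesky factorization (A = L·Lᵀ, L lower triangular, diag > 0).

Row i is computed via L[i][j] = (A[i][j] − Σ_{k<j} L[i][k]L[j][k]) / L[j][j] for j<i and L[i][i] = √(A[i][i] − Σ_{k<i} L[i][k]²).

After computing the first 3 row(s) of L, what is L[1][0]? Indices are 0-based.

L[1][0] = 3

Step 1: L[0][0] = √(16) = 4.
  L[1][0] = (12) / L[0][0] = 3.
Step 2: L[1][1] = √(1) = 1.
  L[2][0] = (4) / L[0][0] = 1.
  L[2][1] = (1) / L[1][1] = 1.
Step 3: L[2][2] = √(4) = 2.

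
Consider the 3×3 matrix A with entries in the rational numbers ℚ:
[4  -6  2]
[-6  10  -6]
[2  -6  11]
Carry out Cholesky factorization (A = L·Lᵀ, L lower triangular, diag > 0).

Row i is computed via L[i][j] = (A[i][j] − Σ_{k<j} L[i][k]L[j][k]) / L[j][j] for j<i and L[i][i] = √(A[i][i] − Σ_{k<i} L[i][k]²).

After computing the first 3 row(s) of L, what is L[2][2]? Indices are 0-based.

Step 1: L[0][0] = √(4) = 2.
  L[1][0] = (-6) / L[0][0] = -3.
Step 2: L[1][1] = √(1) = 1.
  L[2][0] = (2) / L[0][0] = 1.
  L[2][1] = (-3) / L[1][1] = -3.
Step 3: L[2][2] = √(1) = 1.

L[2][2] = 1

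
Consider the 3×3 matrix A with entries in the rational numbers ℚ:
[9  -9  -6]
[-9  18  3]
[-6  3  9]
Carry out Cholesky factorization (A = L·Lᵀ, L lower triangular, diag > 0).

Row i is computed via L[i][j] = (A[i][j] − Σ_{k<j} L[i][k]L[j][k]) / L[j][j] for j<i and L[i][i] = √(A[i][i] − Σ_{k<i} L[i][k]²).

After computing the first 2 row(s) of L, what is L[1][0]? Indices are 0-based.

Step 1: L[0][0] = √(9) = 3.
  L[1][0] = (-9) / L[0][0] = -3.
Step 2: L[1][1] = √(9) = 3.

L[1][0] = -3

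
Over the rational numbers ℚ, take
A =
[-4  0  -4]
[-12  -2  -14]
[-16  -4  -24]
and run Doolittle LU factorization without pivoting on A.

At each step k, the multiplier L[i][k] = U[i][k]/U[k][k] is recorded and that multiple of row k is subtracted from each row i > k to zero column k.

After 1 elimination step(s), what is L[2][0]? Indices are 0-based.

Step 1: pivot at (0,0) is -4.
  row1 ← row1 − (3)·row0  ⇒  L[1][0]=3, U row1=(0, -2, -2)
  row2 ← row2 − (4)·row0  ⇒  L[2][0]=4, U row2=(0, -4, -8)

L[2][0] = 4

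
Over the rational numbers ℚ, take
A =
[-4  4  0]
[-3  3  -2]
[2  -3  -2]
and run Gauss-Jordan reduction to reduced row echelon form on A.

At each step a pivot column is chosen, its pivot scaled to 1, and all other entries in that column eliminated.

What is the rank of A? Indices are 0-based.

pivot(0,0)=-4: scale R0 → (1, -1, 0)
  clear (1,0): R1 −= (-3)R0 → (0, 0, -2)
  clear (2,0): R2 −= (2)R0 → (0, -1, -2)
pivot(1,1): swap R1↔R2
pivot(1,1)=-1: scale R1 → (0, 1, 2)
  clear (0,1): R0 −= (-1)R1 → (1, 0, 2)
pivot(2,2)=-2: scale R2 → (0, 0, 1)
  clear (0,2): R0 −= (2)R2 → (1, 0, 0)
  clear (1,2): R1 −= (2)R2 → (0, 1, 0)

rank = 3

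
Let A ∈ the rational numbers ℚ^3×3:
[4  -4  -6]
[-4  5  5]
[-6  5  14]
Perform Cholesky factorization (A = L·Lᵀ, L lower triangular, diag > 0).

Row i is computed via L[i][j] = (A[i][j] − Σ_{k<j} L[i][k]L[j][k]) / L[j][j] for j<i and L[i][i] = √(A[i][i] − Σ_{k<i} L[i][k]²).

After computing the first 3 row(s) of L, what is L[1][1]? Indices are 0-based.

Step 1: L[0][0] = √(4) = 2.
  L[1][0] = (-4) / L[0][0] = -2.
Step 2: L[1][1] = √(1) = 1.
  L[2][0] = (-6) / L[0][0] = -3.
  L[2][1] = (-1) / L[1][1] = -1.
Step 3: L[2][2] = √(4) = 2.

L[1][1] = 1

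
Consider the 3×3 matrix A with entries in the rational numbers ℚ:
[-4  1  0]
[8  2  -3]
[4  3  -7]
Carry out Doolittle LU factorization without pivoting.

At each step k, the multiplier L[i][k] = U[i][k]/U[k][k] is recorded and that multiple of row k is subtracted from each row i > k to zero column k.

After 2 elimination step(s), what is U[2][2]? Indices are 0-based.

[col 0] pivot -4
  R1 -= -2*R0 → (0, 4, -3)  (L[1][0] := -2)
  R2 -= -1*R0 → (0, 4, -7)  (L[2][0] := -1)
[col 1] pivot 4
  R2 -= 1*R1 → (0, 0, -4)  (L[2][1] := 1)

U[2][2] = -4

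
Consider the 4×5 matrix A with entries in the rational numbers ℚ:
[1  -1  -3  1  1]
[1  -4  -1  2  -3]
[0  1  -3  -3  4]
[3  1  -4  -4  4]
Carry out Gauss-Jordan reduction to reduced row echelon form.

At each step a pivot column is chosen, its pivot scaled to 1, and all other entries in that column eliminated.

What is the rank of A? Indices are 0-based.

rank = 4

step 1: normalize row 0 (÷1) = (1, -1, -3, 1, 1)
  row 1: subtract 1×row0 = (0, -3, 2, 1, -4)
  row 3: subtract 3×row0 = (0, 4, 5, -7, 1)
step 2: normalize row 1 (÷-3) = (0, 1, -2/3, -1/3, 4/3)
  row 0: subtract -1×row1 = (1, 0, -11/3, 2/3, 7/3)
  row 2: subtract 1×row1 = (0, 0, -7/3, -8/3, 8/3)
  row 3: subtract 4×row1 = (0, 0, 23/3, -17/3, -13/3)
step 3: normalize row 2 (÷-7/3) = (0, 0, 1, 8/7, -8/7)
  row 0: subtract -11/3×row2 = (1, 0, 0, 34/7, -13/7)
  row 1: subtract -2/3×row2 = (0, 1, 0, 3/7, 4/7)
  row 3: subtract 23/3×row2 = (0, 0, 0, -101/7, 31/7)
step 4: normalize row 3 (÷-101/7) = (0, 0, 0, 1, -31/101)
  row 0: subtract 34/7×row3 = (1, 0, 0, 0, -37/101)
  row 1: subtract 3/7×row3 = (0, 1, 0, 0, 71/101)
  row 2: subtract 8/7×row3 = (0, 0, 1, 0, -80/101)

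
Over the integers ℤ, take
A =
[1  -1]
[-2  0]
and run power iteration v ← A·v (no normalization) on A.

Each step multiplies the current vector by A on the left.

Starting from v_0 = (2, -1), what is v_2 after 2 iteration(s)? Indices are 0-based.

v_2 = (7, -6)

v_0 = (2, -1).
v_1 = A·v_0 = (3, -4).
v_2 = A·v_1 = (7, -6).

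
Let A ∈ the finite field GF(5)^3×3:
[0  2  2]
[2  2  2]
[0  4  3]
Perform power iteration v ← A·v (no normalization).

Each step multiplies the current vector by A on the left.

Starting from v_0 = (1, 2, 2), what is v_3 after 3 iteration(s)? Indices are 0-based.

v_0 = (1, 2, 2).
v_1 = A·v_0 = (3, 0, 4).
v_2 = A·v_1 = (3, 4, 2).
v_3 = A·v_2 = (2, 3, 2).

v_3 = (2, 3, 2)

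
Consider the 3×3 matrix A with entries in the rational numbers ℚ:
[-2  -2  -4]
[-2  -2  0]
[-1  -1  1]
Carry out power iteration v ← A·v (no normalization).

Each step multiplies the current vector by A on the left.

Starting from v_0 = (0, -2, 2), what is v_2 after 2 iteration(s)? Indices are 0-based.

v_2 = (-16, 0, 4)

v_0 = (0, -2, 2).
v_1 = A·v_0 = (-4, 4, 4).
v_2 = A·v_1 = (-16, 0, 4).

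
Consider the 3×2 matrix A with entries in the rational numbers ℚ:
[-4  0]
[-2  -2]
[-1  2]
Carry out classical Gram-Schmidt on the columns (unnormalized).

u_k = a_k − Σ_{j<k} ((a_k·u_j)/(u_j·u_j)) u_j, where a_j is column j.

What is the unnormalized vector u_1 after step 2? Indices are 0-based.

Step 1: u_0 = a_0 = (-4, -2, -1).
Step 2: u_1 = a_1 − (2/21)·u_0 = (8/21, -38/21, 44/21).

u_1 = (8/21, -38/21, 44/21)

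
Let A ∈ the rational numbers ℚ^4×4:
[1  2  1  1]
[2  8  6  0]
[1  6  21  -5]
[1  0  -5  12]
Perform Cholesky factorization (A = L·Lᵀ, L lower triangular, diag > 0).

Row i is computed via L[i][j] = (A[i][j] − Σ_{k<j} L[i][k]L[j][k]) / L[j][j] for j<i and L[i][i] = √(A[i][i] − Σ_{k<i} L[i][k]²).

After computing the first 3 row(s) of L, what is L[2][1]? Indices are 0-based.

Step 1: L[0][0] = √(1) = 1.
  L[1][0] = (2) / L[0][0] = 2.
Step 2: L[1][1] = √(4) = 2.
  L[2][0] = (1) / L[0][0] = 1.
  L[2][1] = (4) / L[1][1] = 2.
Step 3: L[2][2] = √(16) = 4.

L[2][1] = 2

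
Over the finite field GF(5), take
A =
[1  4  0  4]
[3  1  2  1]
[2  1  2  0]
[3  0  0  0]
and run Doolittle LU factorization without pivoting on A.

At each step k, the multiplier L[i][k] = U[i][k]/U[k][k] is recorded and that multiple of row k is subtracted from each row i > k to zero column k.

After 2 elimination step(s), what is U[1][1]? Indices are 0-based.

k=0: U[0][0]=1
  eliminate (1,0): mult=3, new row 1: (0, 4, 2, 4); set L[1][0]=3
  eliminate (2,0): mult=2, new row 2: (0, 3, 2, 2); set L[2][0]=2
  eliminate (3,0): mult=3, new row 3: (0, 3, 0, 3); set L[3][0]=3
k=1: U[1][1]=4
  eliminate (2,1): mult=2, new row 2: (0, 0, 3, 4); set L[2][1]=2
  eliminate (3,1): mult=2, new row 3: (0, 0, 1, 0); set L[3][1]=2

U[1][1] = 4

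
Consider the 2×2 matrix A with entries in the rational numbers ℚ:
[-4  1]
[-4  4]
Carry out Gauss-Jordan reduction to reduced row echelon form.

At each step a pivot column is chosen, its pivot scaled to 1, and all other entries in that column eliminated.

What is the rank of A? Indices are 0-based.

rank = 2

[1] R0 /= -4  ⇒  (1, -1/4)
     R1 -= -4·R0  ⇒  (0, 3)
[2] R1 /= 3  ⇒  (0, 1)
     R0 -= -1/4·R1  ⇒  (1, 0)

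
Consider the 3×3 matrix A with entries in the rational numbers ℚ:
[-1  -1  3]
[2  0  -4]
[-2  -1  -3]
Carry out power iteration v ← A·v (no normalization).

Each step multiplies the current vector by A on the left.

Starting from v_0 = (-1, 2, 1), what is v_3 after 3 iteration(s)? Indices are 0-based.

v_0 = (-1, 2, 1).
v_1 = A·v_0 = (2, -6, -3).
v_2 = A·v_1 = (-5, 16, 11).
v_3 = A·v_2 = (22, -54, -39).

v_3 = (22, -54, -39)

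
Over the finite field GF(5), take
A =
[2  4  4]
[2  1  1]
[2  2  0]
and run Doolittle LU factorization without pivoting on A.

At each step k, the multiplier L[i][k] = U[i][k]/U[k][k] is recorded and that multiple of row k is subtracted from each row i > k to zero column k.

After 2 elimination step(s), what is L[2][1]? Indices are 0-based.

L[2][1] = 4

k=0: U[0][0]=2
  eliminate (1,0): mult=1, new row 1: (0, 2, 2); set L[1][0]=1
  eliminate (2,0): mult=1, new row 2: (0, 3, 1); set L[2][0]=1
k=1: U[1][1]=2
  eliminate (2,1): mult=4, new row 2: (0, 0, 3); set L[2][1]=4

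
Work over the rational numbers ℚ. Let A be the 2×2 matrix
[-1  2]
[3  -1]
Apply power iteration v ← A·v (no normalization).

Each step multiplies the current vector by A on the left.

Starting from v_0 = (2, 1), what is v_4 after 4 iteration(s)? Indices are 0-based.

v_4 = (90, -95)

v_0 = (2, 1).
v_1 = A·v_0 = (0, 5).
v_2 = A·v_1 = (10, -5).
v_3 = A·v_2 = (-20, 35).
v_4 = A·v_3 = (90, -95).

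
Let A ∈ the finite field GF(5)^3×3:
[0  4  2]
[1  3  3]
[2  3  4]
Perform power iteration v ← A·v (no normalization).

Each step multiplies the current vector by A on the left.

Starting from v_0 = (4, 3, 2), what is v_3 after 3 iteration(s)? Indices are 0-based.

v_3 = (0, 2, 2)

v_0 = (4, 3, 2).
v_1 = A·v_0 = (1, 4, 0).
v_2 = A·v_1 = (1, 3, 4).
v_3 = A·v_2 = (0, 2, 2).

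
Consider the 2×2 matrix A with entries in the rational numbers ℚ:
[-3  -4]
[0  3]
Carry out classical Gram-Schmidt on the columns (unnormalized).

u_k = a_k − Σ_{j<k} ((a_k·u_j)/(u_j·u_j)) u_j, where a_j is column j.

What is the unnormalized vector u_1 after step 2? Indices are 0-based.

Step 1: u_0 = a_0 = (-3, 0).
Step 2: u_1 = a_1 − (4/3)·u_0 = (0, 3).

u_1 = (0, 3)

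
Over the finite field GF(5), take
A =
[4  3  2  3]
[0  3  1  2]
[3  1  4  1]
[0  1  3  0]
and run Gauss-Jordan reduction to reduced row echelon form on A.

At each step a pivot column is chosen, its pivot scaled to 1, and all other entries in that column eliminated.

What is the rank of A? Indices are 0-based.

[1] R0 /= 4  ⇒  (1, 2, 3, 2)
     R2 -= 3·R0  ⇒  (0, 0, 0, 0)
[2] R1 /= 3  ⇒  (0, 1, 2, 4)
     R0 -= 2·R1  ⇒  (1, 0, 4, 4)
     R3 -= 1·R1  ⇒  (0, 0, 1, 1)
[3] R2 <-> R3
[3] R2 /= 1  ⇒  (0, 0, 1, 1)
     R0 -= 4·R2  ⇒  (1, 0, 0, 0)
     R1 -= 2·R2  ⇒  (0, 1, 0, 2)
column 3 empty below row 3

rank = 3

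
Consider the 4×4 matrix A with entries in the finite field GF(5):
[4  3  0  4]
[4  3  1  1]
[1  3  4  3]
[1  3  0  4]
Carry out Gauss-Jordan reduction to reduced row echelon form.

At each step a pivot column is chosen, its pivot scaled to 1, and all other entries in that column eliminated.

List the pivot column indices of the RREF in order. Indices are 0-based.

pivot columns: 0, 1, 2, 3

pivot(0,0)=4: scale R0 → (1, 2, 0, 1)
  clear (1,0): R1 −= (4)R0 → (0, 0, 1, 2)
  clear (2,0): R2 −= (1)R0 → (0, 1, 4, 2)
  clear (3,0): R3 −= (1)R0 → (0, 1, 0, 3)
pivot(1,1): swap R1↔R2
pivot(1,1)=1: scale R1 → (0, 1, 4, 2)
  clear (0,1): R0 −= (2)R1 → (1, 0, 2, 2)
  clear (3,1): R3 −= (1)R1 → (0, 0, 1, 1)
pivot(2,2)=1: scale R2 → (0, 0, 1, 2)
  clear (0,2): R0 −= (2)R2 → (1, 0, 0, 3)
  clear (1,2): R1 −= (4)R2 → (0, 1, 0, 4)
  clear (3,2): R3 −= (1)R2 → (0, 0, 0, 4)
pivot(3,3)=4: scale R3 → (0, 0, 0, 1)
  clear (0,3): R0 −= (3)R3 → (1, 0, 0, 0)
  clear (1,3): R1 −= (4)R3 → (0, 1, 0, 0)
  clear (2,3): R2 −= (2)R3 → (0, 0, 1, 0)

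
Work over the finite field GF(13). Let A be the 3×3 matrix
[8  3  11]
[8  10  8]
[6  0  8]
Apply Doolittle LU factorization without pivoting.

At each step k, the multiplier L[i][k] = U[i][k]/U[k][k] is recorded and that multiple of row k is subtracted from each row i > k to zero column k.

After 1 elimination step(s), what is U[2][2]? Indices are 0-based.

Step 1: pivot at (0,0) is 8.
  row1 ← row1 − (1)·row0  ⇒  L[1][0]=1, U row1=(0, 7, 10)
  row2 ← row2 − (4)·row0  ⇒  L[2][0]=4, U row2=(0, 1, 3)

U[2][2] = 3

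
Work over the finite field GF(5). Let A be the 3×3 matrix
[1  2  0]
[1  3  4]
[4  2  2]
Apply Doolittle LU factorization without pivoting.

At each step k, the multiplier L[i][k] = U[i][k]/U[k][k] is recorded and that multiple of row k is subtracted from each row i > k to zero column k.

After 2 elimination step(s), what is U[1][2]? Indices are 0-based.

Step 1: pivot at (0,0) is 1.
  row1 ← row1 − (1)·row0  ⇒  L[1][0]=1, U row1=(0, 1, 4)
  row2 ← row2 − (4)·row0  ⇒  L[2][0]=4, U row2=(0, 4, 2)
Step 2: pivot at (1,1) is 1.
  row2 ← row2 − (4)·row1  ⇒  L[2][1]=4, U row2=(0, 0, 1)

U[1][2] = 4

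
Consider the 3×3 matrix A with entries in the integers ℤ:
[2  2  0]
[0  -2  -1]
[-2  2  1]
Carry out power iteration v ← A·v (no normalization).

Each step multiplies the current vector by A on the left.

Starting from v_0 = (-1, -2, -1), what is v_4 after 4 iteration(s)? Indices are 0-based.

v_0 = (-1, -2, -1).
v_1 = A·v_0 = (-6, 5, -3).
v_2 = A·v_1 = (-2, -7, 19).
v_3 = A·v_2 = (-18, -5, 9).
v_4 = A·v_3 = (-46, 1, 35).

v_4 = (-46, 1, 35)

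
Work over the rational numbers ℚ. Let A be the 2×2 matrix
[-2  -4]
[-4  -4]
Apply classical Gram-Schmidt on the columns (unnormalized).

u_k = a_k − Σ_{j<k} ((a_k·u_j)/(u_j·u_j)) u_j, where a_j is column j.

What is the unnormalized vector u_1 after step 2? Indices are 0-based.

Step 1: u_0 = a_0 = (-2, -4).
Step 2: u_1 = a_1 − (6/5)·u_0 = (-8/5, 4/5).

u_1 = (-8/5, 4/5)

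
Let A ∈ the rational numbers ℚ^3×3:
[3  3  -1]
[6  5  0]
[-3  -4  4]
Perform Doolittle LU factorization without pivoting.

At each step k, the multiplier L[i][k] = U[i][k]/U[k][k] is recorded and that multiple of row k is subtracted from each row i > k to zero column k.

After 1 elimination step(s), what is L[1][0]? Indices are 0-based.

L[1][0] = 2

[col 0] pivot 3
  R1 -= 2*R0 → (0, -1, 2)  (L[1][0] := 2)
  R2 -= -1*R0 → (0, -1, 3)  (L[2][0] := -1)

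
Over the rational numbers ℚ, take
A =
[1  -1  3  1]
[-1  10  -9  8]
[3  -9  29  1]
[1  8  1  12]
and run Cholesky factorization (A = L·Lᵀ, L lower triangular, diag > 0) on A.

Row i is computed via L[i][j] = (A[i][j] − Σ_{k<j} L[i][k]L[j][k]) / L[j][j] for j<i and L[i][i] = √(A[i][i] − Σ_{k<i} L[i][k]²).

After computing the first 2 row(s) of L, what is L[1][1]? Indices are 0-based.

L[1][1] = 3

Step 1: L[0][0] = √(1) = 1.
  L[1][0] = (-1) / L[0][0] = -1.
Step 2: L[1][1] = √(9) = 3.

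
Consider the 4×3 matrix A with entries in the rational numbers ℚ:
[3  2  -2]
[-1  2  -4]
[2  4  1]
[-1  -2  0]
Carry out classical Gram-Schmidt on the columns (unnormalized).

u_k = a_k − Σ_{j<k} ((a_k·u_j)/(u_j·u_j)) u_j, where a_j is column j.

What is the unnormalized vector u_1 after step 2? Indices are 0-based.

u_1 = (-4/5, 44/15, 32/15, -16/15)

Step 1: u_0 = a_0 = (3, -1, 2, -1).
Step 2: u_1 = a_1 − (14/15)·u_0 = (-4/5, 44/15, 32/15, -16/15).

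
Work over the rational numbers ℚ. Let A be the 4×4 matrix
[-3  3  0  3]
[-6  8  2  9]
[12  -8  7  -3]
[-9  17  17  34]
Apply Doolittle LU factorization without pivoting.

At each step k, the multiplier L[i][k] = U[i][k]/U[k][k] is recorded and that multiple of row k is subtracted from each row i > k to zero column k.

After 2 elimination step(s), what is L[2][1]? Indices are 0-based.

k=0: U[0][0]=-3
  eliminate (1,0): mult=2, new row 1: (0, 2, 2, 3); set L[1][0]=2
  eliminate (2,0): mult=-4, new row 2: (0, 4, 7, 9); set L[2][0]=-4
  eliminate (3,0): mult=3, new row 3: (0, 8, 17, 25); set L[3][0]=3
k=1: U[1][1]=2
  eliminate (2,1): mult=2, new row 2: (0, 0, 3, 3); set L[2][1]=2
  eliminate (3,1): mult=4, new row 3: (0, 0, 9, 13); set L[3][1]=4

L[2][1] = 2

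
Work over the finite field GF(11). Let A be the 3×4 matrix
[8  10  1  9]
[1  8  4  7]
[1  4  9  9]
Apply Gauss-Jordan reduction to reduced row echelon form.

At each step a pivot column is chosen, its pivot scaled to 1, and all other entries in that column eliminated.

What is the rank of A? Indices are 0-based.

rank = 3

[1] R0 /= 8  ⇒  (1, 4, 7, 8)
     R1 -= 1·R0  ⇒  (0, 4, 8, 10)
     R2 -= 1·R0  ⇒  (0, 0, 2, 1)
[2] R1 /= 4  ⇒  (0, 1, 2, 8)
     R0 -= 4·R1  ⇒  (1, 0, 10, 9)
[3] R2 /= 2  ⇒  (0, 0, 1, 6)
     R0 -= 10·R2  ⇒  (1, 0, 0, 4)
     R1 -= 2·R2  ⇒  (0, 1, 0, 7)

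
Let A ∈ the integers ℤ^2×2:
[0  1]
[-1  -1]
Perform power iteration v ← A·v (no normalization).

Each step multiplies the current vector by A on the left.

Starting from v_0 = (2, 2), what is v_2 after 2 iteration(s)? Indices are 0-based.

v_0 = (2, 2).
v_1 = A·v_0 = (2, -4).
v_2 = A·v_1 = (-4, 2).

v_2 = (-4, 2)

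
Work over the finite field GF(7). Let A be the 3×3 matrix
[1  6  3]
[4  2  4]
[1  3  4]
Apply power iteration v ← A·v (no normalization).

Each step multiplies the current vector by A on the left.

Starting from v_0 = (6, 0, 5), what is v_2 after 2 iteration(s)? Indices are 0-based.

v_2 = (6, 3, 5)

v_0 = (6, 0, 5).
v_1 = A·v_0 = (0, 2, 5).
v_2 = A·v_1 = (6, 3, 5).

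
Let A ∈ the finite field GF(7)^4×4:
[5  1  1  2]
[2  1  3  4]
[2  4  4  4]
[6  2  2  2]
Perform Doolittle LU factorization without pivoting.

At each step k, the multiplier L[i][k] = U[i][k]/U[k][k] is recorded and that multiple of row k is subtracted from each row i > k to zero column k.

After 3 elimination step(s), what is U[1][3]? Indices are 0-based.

U[1][3] = 6

k=0: U[0][0]=5
  eliminate (1,0): mult=6, new row 1: (0, 2, 4, 6); set L[1][0]=6
  eliminate (2,0): mult=6, new row 2: (0, 5, 5, 6); set L[2][0]=6
  eliminate (3,0): mult=4, new row 3: (0, 5, 5, 1); set L[3][0]=4
k=1: U[1][1]=2
  eliminate (2,1): mult=6, new row 2: (0, 0, 2, 5); set L[2][1]=6
  eliminate (3,1): mult=6, new row 3: (0, 0, 2, 0); set L[3][1]=6
k=2: U[2][2]=2
  eliminate (3,2): mult=1, new row 3: (0, 0, 0, 2); set L[3][2]=1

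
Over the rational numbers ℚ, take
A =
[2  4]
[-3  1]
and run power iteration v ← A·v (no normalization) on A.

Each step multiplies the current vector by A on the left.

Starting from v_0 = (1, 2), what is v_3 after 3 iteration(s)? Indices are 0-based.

v_0 = (1, 2).
v_1 = A·v_0 = (10, -1).
v_2 = A·v_1 = (16, -31).
v_3 = A·v_2 = (-92, -79).

v_3 = (-92, -79)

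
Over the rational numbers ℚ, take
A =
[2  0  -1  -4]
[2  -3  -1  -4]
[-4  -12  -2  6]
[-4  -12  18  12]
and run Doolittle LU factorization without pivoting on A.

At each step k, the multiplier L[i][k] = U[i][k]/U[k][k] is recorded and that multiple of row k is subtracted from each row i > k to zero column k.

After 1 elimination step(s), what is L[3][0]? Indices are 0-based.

[col 0] pivot 2
  R1 -= 1*R0 → (0, -3, 0, 0)  (L[1][0] := 1)
  R2 -= -2*R0 → (0, -12, -4, -2)  (L[2][0] := -2)
  R3 -= -2*R0 → (0, -12, 16, 4)  (L[3][0] := -2)

L[3][0] = -2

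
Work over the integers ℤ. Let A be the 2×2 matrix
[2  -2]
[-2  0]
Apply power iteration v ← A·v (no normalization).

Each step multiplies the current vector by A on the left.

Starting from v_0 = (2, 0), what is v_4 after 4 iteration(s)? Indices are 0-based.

v_0 = (2, 0).
v_1 = A·v_0 = (4, -4).
v_2 = A·v_1 = (16, -8).
v_3 = A·v_2 = (48, -32).
v_4 = A·v_3 = (160, -96).

v_4 = (160, -96)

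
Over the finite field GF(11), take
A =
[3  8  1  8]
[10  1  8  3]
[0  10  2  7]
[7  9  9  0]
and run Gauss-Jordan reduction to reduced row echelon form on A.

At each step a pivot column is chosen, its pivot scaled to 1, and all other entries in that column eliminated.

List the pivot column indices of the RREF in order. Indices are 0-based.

pivot columns: 0, 1, 2, 3

pivot(0,0)=3: scale R0 → (1, 10, 4, 10)
  clear (1,0): R1 −= (10)R0 → (0, 0, 1, 2)
  clear (3,0): R3 −= (7)R0 → (0, 5, 3, 7)
pivot(1,1): swap R1↔R2
pivot(1,1)=10: scale R1 → (0, 1, 9, 4)
  clear (0,1): R0 −= (10)R1 → (1, 0, 2, 3)
  clear (3,1): R3 −= (5)R1 → (0, 0, 2, 9)
pivot(2,2)=1: scale R2 → (0, 0, 1, 2)
  clear (0,2): R0 −= (2)R2 → (1, 0, 0, 10)
  clear (1,2): R1 −= (9)R2 → (0, 1, 0, 8)
  clear (3,2): R3 −= (2)R2 → (0, 0, 0, 5)
pivot(3,3)=5: scale R3 → (0, 0, 0, 1)
  clear (0,3): R0 −= (10)R3 → (1, 0, 0, 0)
  clear (1,3): R1 −= (8)R3 → (0, 1, 0, 0)
  clear (2,3): R2 −= (2)R3 → (0, 0, 1, 0)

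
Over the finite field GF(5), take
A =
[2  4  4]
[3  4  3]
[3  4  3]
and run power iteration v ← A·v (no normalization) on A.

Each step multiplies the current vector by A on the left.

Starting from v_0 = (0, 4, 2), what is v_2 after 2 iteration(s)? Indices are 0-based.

v_2 = (4, 1, 1)

v_0 = (0, 4, 2).
v_1 = A·v_0 = (4, 2, 2).
v_2 = A·v_1 = (4, 1, 1).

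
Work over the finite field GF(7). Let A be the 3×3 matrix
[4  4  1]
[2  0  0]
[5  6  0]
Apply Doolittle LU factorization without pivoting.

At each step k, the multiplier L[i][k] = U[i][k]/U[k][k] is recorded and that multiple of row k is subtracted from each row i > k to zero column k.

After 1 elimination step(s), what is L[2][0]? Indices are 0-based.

L[2][0] = 3

[col 0] pivot 4
  R1 -= 4*R0 → (0, 5, 3)  (L[1][0] := 4)
  R2 -= 3*R0 → (0, 1, 4)  (L[2][0] := 3)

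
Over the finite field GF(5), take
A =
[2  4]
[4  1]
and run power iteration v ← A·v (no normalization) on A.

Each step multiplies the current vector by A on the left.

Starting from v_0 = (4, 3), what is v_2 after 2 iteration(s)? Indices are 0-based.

v_2 = (1, 4)

v_0 = (4, 3).
v_1 = A·v_0 = (0, 4).
v_2 = A·v_1 = (1, 4).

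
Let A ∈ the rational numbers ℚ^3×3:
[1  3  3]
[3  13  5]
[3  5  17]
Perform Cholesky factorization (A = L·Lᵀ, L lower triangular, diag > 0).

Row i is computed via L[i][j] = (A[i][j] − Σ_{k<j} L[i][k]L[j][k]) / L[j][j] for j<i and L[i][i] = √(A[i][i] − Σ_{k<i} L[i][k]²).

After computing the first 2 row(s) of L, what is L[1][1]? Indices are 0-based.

L[1][1] = 2

Step 1: L[0][0] = √(1) = 1.
  L[1][0] = (3) / L[0][0] = 3.
Step 2: L[1][1] = √(4) = 2.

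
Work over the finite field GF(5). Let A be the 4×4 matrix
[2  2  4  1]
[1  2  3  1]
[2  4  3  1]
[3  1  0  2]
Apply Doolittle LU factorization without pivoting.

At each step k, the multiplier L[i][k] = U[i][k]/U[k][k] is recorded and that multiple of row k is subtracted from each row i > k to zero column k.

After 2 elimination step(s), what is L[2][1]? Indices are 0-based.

L[2][1] = 2

Step 1: pivot at (0,0) is 2.
  row1 ← row1 − (3)·row0  ⇒  L[1][0]=3, U row1=(0, 1, 1, 3)
  row2 ← row2 − (1)·row0  ⇒  L[2][0]=1, U row2=(0, 2, 4, 0)
  row3 ← row3 − (4)·row0  ⇒  L[3][0]=4, U row3=(0, 3, 4, 3)
Step 2: pivot at (1,1) is 1.
  row2 ← row2 − (2)·row1  ⇒  L[2][1]=2, U row2=(0, 0, 2, 4)
  row3 ← row3 − (3)·row1  ⇒  L[3][1]=3, U row3=(0, 0, 1, 4)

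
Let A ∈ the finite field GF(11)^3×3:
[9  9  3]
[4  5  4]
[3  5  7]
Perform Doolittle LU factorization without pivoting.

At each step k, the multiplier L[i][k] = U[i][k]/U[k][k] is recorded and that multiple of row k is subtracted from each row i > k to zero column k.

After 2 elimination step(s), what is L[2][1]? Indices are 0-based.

k=0: U[0][0]=9
  eliminate (1,0): mult=9, new row 1: (0, 1, 10); set L[1][0]=9
  eliminate (2,0): mult=4, new row 2: (0, 2, 6); set L[2][0]=4
k=1: U[1][1]=1
  eliminate (2,1): mult=2, new row 2: (0, 0, 8); set L[2][1]=2

L[2][1] = 2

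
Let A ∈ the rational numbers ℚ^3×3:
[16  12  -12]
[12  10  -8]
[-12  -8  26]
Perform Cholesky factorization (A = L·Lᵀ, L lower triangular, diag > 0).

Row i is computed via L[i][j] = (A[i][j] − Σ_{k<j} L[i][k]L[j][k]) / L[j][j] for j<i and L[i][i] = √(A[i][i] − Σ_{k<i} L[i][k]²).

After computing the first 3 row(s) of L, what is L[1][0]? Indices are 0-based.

Step 1: L[0][0] = √(16) = 4.
  L[1][0] = (12) / L[0][0] = 3.
Step 2: L[1][1] = √(1) = 1.
  L[2][0] = (-12) / L[0][0] = -3.
  L[2][1] = (1) / L[1][1] = 1.
Step 3: L[2][2] = √(16) = 4.

L[1][0] = 3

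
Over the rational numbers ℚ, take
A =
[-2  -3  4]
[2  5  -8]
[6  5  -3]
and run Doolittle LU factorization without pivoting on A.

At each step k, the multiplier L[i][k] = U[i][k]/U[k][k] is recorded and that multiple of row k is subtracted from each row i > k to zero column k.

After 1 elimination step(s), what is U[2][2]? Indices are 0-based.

U[2][2] = 9

k=0: U[0][0]=-2
  eliminate (1,0): mult=-1, new row 1: (0, 2, -4); set L[1][0]=-1
  eliminate (2,0): mult=-3, new row 2: (0, -4, 9); set L[2][0]=-3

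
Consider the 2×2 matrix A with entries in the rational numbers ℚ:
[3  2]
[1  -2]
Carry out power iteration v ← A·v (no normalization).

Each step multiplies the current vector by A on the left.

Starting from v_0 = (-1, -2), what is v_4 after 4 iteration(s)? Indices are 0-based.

v_4 = (-191, -93)

v_0 = (-1, -2).
v_1 = A·v_0 = (-7, 3).
v_2 = A·v_1 = (-15, -13).
v_3 = A·v_2 = (-71, 11).
v_4 = A·v_3 = (-191, -93).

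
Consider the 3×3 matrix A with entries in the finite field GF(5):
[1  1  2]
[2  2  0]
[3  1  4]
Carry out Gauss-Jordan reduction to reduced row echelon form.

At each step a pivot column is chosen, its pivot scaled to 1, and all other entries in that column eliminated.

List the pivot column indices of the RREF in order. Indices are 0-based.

pivot columns: 0, 1, 2

pivot(0,0)=1: scale R0 → (1, 1, 2)
  clear (1,0): R1 −= (2)R0 → (0, 0, 1)
  clear (2,0): R2 −= (3)R0 → (0, 3, 3)
pivot(1,1): swap R1↔R2
pivot(1,1)=3: scale R1 → (0, 1, 1)
  clear (0,1): R0 −= (1)R1 → (1, 0, 1)
pivot(2,2)=1: scale R2 → (0, 0, 1)
  clear (0,2): R0 −= (1)R2 → (1, 0, 0)
  clear (1,2): R1 −= (1)R2 → (0, 1, 0)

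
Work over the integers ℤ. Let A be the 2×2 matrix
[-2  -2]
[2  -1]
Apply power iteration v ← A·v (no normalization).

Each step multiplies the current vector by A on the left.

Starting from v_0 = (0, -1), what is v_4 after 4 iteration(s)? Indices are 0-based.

v_4 = (18, 27)

v_0 = (0, -1).
v_1 = A·v_0 = (2, 1).
v_2 = A·v_1 = (-6, 3).
v_3 = A·v_2 = (6, -15).
v_4 = A·v_3 = (18, 27).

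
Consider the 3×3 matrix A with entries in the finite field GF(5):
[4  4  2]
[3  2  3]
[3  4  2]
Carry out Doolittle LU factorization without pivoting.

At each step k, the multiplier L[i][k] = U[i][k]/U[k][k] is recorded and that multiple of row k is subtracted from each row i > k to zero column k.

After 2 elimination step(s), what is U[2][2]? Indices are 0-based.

Step 1: pivot at (0,0) is 4.
  row1 ← row1 − (2)·row0  ⇒  L[1][0]=2, U row1=(0, 4, 4)
  row2 ← row2 − (2)·row0  ⇒  L[2][0]=2, U row2=(0, 1, 3)
Step 2: pivot at (1,1) is 4.
  row2 ← row2 − (4)·row1  ⇒  L[2][1]=4, U row2=(0, 0, 2)

U[2][2] = 2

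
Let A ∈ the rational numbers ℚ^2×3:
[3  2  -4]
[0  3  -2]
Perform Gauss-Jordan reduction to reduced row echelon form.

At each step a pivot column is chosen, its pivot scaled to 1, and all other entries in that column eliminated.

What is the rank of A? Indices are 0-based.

step 1: normalize row 0 (÷3) = (1, 2/3, -4/3)
step 2: normalize row 1 (÷3) = (0, 1, -2/3)
  row 0: subtract 2/3×row1 = (1, 0, -8/9)

rank = 2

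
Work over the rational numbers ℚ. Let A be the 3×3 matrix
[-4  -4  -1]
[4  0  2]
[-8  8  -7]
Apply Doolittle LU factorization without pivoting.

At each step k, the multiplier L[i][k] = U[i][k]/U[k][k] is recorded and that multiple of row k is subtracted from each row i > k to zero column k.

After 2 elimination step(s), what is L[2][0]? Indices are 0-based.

L[2][0] = 2

[col 0] pivot -4
  R1 -= -1*R0 → (0, -4, 1)  (L[1][0] := -1)
  R2 -= 2*R0 → (0, 16, -5)  (L[2][0] := 2)
[col 1] pivot -4
  R2 -= -4*R1 → (0, 0, -1)  (L[2][1] := -4)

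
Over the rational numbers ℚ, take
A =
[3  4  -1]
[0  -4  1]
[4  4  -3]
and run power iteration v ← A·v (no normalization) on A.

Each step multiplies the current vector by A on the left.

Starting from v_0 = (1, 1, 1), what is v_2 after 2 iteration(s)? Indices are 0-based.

v_0 = (1, 1, 1).
v_1 = A·v_0 = (6, -3, 5).
v_2 = A·v_1 = (1, 17, -3).

v_2 = (1, 17, -3)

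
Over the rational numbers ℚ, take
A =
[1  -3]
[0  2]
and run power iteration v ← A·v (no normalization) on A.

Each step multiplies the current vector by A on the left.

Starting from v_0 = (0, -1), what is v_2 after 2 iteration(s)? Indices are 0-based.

v_2 = (9, -4)

v_0 = (0, -1).
v_1 = A·v_0 = (3, -2).
v_2 = A·v_1 = (9, -4).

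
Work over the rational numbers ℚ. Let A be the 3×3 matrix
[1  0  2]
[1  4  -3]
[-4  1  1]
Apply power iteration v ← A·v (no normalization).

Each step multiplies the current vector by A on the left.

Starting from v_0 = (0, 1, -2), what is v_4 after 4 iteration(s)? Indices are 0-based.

v_4 = (220, 80, -13)

v_0 = (0, 1, -2).
v_1 = A·v_0 = (-4, 10, -1).
v_2 = A·v_1 = (-6, 39, 25).
v_3 = A·v_2 = (44, 75, 88).
v_4 = A·v_3 = (220, 80, -13).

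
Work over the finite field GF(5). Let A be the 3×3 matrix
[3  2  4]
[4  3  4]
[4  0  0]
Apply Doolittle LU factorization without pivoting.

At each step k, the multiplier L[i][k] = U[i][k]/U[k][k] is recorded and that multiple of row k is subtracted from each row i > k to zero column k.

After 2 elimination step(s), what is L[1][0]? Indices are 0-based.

[col 0] pivot 3
  R1 -= 3*R0 → (0, 2, 2)  (L[1][0] := 3)
  R2 -= 3*R0 → (0, 4, 3)  (L[2][0] := 3)
[col 1] pivot 2
  R2 -= 2*R1 → (0, 0, 4)  (L[2][1] := 2)

L[1][0] = 3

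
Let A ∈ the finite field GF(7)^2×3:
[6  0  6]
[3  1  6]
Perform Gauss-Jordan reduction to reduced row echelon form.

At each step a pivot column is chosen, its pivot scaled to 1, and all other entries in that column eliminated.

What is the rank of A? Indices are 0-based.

rank = 2

pivot(0,0)=6: scale R0 → (1, 0, 1)
  clear (1,0): R1 −= (3)R0 → (0, 1, 3)
pivot(1,1)=1: scale R1 → (0, 1, 3)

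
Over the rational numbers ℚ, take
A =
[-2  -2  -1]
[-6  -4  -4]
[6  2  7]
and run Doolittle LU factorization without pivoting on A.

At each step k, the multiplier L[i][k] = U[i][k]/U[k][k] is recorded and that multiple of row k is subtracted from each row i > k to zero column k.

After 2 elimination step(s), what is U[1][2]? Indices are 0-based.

k=0: U[0][0]=-2
  eliminate (1,0): mult=3, new row 1: (0, 2, -1); set L[1][0]=3
  eliminate (2,0): mult=-3, new row 2: (0, -4, 4); set L[2][0]=-3
k=1: U[1][1]=2
  eliminate (2,1): mult=-2, new row 2: (0, 0, 2); set L[2][1]=-2

U[1][2] = -1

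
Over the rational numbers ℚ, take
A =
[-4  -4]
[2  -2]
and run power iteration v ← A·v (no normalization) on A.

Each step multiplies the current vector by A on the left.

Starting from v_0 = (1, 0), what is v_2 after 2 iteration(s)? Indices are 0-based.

v_2 = (8, -12)

v_0 = (1, 0).
v_1 = A·v_0 = (-4, 2).
v_2 = A·v_1 = (8, -12).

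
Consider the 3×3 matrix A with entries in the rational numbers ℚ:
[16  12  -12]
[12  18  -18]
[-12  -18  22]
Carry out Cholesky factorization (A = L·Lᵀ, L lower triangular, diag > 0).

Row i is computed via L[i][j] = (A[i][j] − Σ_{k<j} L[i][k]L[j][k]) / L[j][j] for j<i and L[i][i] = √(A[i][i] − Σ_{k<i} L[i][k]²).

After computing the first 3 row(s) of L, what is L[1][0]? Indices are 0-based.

Step 1: L[0][0] = √(16) = 4.
  L[1][0] = (12) / L[0][0] = 3.
Step 2: L[1][1] = √(9) = 3.
  L[2][0] = (-12) / L[0][0] = -3.
  L[2][1] = (-9) / L[1][1] = -3.
Step 3: L[2][2] = √(4) = 2.

L[1][0] = 3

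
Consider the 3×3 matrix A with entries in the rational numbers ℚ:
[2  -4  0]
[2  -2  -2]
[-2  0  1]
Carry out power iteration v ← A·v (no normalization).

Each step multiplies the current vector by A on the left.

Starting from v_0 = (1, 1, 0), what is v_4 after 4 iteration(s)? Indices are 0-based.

v_0 = (1, 1, 0).
v_1 = A·v_0 = (-2, 0, -2).
v_2 = A·v_1 = (-4, 0, 2).
v_3 = A·v_2 = (-8, -12, 10).
v_4 = A·v_3 = (32, -12, 26).

v_4 = (32, -12, 26)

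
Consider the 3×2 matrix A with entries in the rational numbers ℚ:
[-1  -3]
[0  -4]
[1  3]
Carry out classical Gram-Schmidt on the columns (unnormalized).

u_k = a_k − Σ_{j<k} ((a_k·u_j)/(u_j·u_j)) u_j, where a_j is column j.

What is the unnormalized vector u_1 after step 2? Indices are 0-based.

Step 1: u_0 = a_0 = (-1, 0, 1).
Step 2: u_1 = a_1 − (3)·u_0 = (0, -4, 0).

u_1 = (0, -4, 0)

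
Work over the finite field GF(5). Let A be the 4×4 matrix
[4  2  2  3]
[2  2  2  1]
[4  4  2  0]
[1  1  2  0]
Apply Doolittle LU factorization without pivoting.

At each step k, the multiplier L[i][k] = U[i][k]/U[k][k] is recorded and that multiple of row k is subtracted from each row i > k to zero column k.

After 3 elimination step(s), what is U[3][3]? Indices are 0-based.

[col 0] pivot 4
  R1 -= 3*R0 → (0, 1, 1, 2)  (L[1][0] := 3)
  R2 -= 1*R0 → (0, 2, 0, 2)  (L[2][0] := 1)
  R3 -= 4*R0 → (0, 3, 4, 3)  (L[3][0] := 4)
[col 1] pivot 1
  R2 -= 2*R1 → (0, 0, 3, 3)  (L[2][1] := 2)
  R3 -= 3*R1 → (0, 0, 1, 2)  (L[3][1] := 3)
[col 2] pivot 3
  R3 -= 2*R2 → (0, 0, 0, 1)  (L[3][2] := 2)

U[3][3] = 1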